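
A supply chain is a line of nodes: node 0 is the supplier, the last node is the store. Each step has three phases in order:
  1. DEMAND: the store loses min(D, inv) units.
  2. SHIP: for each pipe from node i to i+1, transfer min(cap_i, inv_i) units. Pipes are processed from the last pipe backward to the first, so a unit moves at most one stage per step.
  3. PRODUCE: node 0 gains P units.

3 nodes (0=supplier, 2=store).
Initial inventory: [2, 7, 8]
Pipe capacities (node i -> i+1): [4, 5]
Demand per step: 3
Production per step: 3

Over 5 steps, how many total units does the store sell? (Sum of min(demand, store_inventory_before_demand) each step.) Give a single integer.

Step 1: sold=3 (running total=3) -> [3 4 10]
Step 2: sold=3 (running total=6) -> [3 3 11]
Step 3: sold=3 (running total=9) -> [3 3 11]
Step 4: sold=3 (running total=12) -> [3 3 11]
Step 5: sold=3 (running total=15) -> [3 3 11]

Answer: 15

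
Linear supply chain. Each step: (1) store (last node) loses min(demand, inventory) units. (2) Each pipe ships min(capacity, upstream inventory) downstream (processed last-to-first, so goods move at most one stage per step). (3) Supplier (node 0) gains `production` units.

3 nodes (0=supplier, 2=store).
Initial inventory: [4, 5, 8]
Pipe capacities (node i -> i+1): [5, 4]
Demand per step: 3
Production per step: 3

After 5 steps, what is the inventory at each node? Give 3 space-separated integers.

Step 1: demand=3,sold=3 ship[1->2]=4 ship[0->1]=4 prod=3 -> inv=[3 5 9]
Step 2: demand=3,sold=3 ship[1->2]=4 ship[0->1]=3 prod=3 -> inv=[3 4 10]
Step 3: demand=3,sold=3 ship[1->2]=4 ship[0->1]=3 prod=3 -> inv=[3 3 11]
Step 4: demand=3,sold=3 ship[1->2]=3 ship[0->1]=3 prod=3 -> inv=[3 3 11]
Step 5: demand=3,sold=3 ship[1->2]=3 ship[0->1]=3 prod=3 -> inv=[3 3 11]

3 3 11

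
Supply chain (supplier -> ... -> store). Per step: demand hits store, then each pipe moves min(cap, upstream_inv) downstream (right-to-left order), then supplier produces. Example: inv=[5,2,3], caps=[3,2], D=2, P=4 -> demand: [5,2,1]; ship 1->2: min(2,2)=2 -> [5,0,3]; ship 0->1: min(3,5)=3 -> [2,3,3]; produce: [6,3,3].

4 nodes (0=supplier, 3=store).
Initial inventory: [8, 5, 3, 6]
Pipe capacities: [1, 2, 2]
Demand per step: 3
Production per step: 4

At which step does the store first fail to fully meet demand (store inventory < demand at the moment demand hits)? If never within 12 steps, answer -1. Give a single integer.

Step 1: demand=3,sold=3 ship[2->3]=2 ship[1->2]=2 ship[0->1]=1 prod=4 -> [11 4 3 5]
Step 2: demand=3,sold=3 ship[2->3]=2 ship[1->2]=2 ship[0->1]=1 prod=4 -> [14 3 3 4]
Step 3: demand=3,sold=3 ship[2->3]=2 ship[1->2]=2 ship[0->1]=1 prod=4 -> [17 2 3 3]
Step 4: demand=3,sold=3 ship[2->3]=2 ship[1->2]=2 ship[0->1]=1 prod=4 -> [20 1 3 2]
Step 5: demand=3,sold=2 ship[2->3]=2 ship[1->2]=1 ship[0->1]=1 prod=4 -> [23 1 2 2]
Step 6: demand=3,sold=2 ship[2->3]=2 ship[1->2]=1 ship[0->1]=1 prod=4 -> [26 1 1 2]
Step 7: demand=3,sold=2 ship[2->3]=1 ship[1->2]=1 ship[0->1]=1 prod=4 -> [29 1 1 1]
Step 8: demand=3,sold=1 ship[2->3]=1 ship[1->2]=1 ship[0->1]=1 prod=4 -> [32 1 1 1]
Step 9: demand=3,sold=1 ship[2->3]=1 ship[1->2]=1 ship[0->1]=1 prod=4 -> [35 1 1 1]
Step 10: demand=3,sold=1 ship[2->3]=1 ship[1->2]=1 ship[0->1]=1 prod=4 -> [38 1 1 1]
Step 11: demand=3,sold=1 ship[2->3]=1 ship[1->2]=1 ship[0->1]=1 prod=4 -> [41 1 1 1]
Step 12: demand=3,sold=1 ship[2->3]=1 ship[1->2]=1 ship[0->1]=1 prod=4 -> [44 1 1 1]
First stockout at step 5

5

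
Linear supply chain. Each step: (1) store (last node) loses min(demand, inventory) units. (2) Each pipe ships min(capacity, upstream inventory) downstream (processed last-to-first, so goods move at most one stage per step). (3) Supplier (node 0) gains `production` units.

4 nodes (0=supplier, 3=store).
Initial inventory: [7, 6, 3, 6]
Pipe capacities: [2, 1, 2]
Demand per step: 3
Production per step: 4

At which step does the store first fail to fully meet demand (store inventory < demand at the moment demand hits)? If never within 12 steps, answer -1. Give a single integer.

Step 1: demand=3,sold=3 ship[2->3]=2 ship[1->2]=1 ship[0->1]=2 prod=4 -> [9 7 2 5]
Step 2: demand=3,sold=3 ship[2->3]=2 ship[1->2]=1 ship[0->1]=2 prod=4 -> [11 8 1 4]
Step 3: demand=3,sold=3 ship[2->3]=1 ship[1->2]=1 ship[0->1]=2 prod=4 -> [13 9 1 2]
Step 4: demand=3,sold=2 ship[2->3]=1 ship[1->2]=1 ship[0->1]=2 prod=4 -> [15 10 1 1]
Step 5: demand=3,sold=1 ship[2->3]=1 ship[1->2]=1 ship[0->1]=2 prod=4 -> [17 11 1 1]
Step 6: demand=3,sold=1 ship[2->3]=1 ship[1->2]=1 ship[0->1]=2 prod=4 -> [19 12 1 1]
Step 7: demand=3,sold=1 ship[2->3]=1 ship[1->2]=1 ship[0->1]=2 prod=4 -> [21 13 1 1]
Step 8: demand=3,sold=1 ship[2->3]=1 ship[1->2]=1 ship[0->1]=2 prod=4 -> [23 14 1 1]
Step 9: demand=3,sold=1 ship[2->3]=1 ship[1->2]=1 ship[0->1]=2 prod=4 -> [25 15 1 1]
Step 10: demand=3,sold=1 ship[2->3]=1 ship[1->2]=1 ship[0->1]=2 prod=4 -> [27 16 1 1]
Step 11: demand=3,sold=1 ship[2->3]=1 ship[1->2]=1 ship[0->1]=2 prod=4 -> [29 17 1 1]
Step 12: demand=3,sold=1 ship[2->3]=1 ship[1->2]=1 ship[0->1]=2 prod=4 -> [31 18 1 1]
First stockout at step 4

4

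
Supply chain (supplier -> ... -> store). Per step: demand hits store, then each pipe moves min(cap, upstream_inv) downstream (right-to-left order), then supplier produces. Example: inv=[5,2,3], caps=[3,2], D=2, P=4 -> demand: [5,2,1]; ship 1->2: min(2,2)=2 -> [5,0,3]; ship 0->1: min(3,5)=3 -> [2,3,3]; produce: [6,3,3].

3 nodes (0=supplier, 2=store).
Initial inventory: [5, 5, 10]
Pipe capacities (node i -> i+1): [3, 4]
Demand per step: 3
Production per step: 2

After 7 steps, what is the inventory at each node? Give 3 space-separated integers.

Step 1: demand=3,sold=3 ship[1->2]=4 ship[0->1]=3 prod=2 -> inv=[4 4 11]
Step 2: demand=3,sold=3 ship[1->2]=4 ship[0->1]=3 prod=2 -> inv=[3 3 12]
Step 3: demand=3,sold=3 ship[1->2]=3 ship[0->1]=3 prod=2 -> inv=[2 3 12]
Step 4: demand=3,sold=3 ship[1->2]=3 ship[0->1]=2 prod=2 -> inv=[2 2 12]
Step 5: demand=3,sold=3 ship[1->2]=2 ship[0->1]=2 prod=2 -> inv=[2 2 11]
Step 6: demand=3,sold=3 ship[1->2]=2 ship[0->1]=2 prod=2 -> inv=[2 2 10]
Step 7: demand=3,sold=3 ship[1->2]=2 ship[0->1]=2 prod=2 -> inv=[2 2 9]

2 2 9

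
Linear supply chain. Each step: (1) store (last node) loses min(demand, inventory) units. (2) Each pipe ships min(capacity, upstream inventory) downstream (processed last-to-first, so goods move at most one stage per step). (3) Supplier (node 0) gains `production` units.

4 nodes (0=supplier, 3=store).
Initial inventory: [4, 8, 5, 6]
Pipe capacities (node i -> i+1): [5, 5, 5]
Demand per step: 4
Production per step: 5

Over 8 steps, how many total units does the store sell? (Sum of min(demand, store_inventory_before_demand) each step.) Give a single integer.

Answer: 32

Derivation:
Step 1: sold=4 (running total=4) -> [5 7 5 7]
Step 2: sold=4 (running total=8) -> [5 7 5 8]
Step 3: sold=4 (running total=12) -> [5 7 5 9]
Step 4: sold=4 (running total=16) -> [5 7 5 10]
Step 5: sold=4 (running total=20) -> [5 7 5 11]
Step 6: sold=4 (running total=24) -> [5 7 5 12]
Step 7: sold=4 (running total=28) -> [5 7 5 13]
Step 8: sold=4 (running total=32) -> [5 7 5 14]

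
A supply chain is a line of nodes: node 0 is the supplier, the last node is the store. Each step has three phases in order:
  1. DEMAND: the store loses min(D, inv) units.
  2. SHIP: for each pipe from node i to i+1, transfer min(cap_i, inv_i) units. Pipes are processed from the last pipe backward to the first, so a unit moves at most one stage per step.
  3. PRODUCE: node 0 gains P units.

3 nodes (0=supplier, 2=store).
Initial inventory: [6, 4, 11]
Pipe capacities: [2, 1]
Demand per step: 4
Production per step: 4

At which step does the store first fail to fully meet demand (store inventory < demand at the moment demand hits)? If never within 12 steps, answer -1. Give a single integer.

Step 1: demand=4,sold=4 ship[1->2]=1 ship[0->1]=2 prod=4 -> [8 5 8]
Step 2: demand=4,sold=4 ship[1->2]=1 ship[0->1]=2 prod=4 -> [10 6 5]
Step 3: demand=4,sold=4 ship[1->2]=1 ship[0->1]=2 prod=4 -> [12 7 2]
Step 4: demand=4,sold=2 ship[1->2]=1 ship[0->1]=2 prod=4 -> [14 8 1]
Step 5: demand=4,sold=1 ship[1->2]=1 ship[0->1]=2 prod=4 -> [16 9 1]
Step 6: demand=4,sold=1 ship[1->2]=1 ship[0->1]=2 prod=4 -> [18 10 1]
Step 7: demand=4,sold=1 ship[1->2]=1 ship[0->1]=2 prod=4 -> [20 11 1]
Step 8: demand=4,sold=1 ship[1->2]=1 ship[0->1]=2 prod=4 -> [22 12 1]
Step 9: demand=4,sold=1 ship[1->2]=1 ship[0->1]=2 prod=4 -> [24 13 1]
Step 10: demand=4,sold=1 ship[1->2]=1 ship[0->1]=2 prod=4 -> [26 14 1]
Step 11: demand=4,sold=1 ship[1->2]=1 ship[0->1]=2 prod=4 -> [28 15 1]
Step 12: demand=4,sold=1 ship[1->2]=1 ship[0->1]=2 prod=4 -> [30 16 1]
First stockout at step 4

4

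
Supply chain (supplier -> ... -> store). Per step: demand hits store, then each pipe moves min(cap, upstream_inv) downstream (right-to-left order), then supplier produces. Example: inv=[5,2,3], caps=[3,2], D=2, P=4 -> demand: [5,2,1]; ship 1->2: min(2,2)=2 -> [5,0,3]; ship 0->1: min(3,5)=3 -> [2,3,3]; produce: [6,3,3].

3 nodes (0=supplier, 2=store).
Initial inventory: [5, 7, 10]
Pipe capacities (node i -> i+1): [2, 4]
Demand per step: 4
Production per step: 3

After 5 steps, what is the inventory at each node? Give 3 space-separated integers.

Step 1: demand=4,sold=4 ship[1->2]=4 ship[0->1]=2 prod=3 -> inv=[6 5 10]
Step 2: demand=4,sold=4 ship[1->2]=4 ship[0->1]=2 prod=3 -> inv=[7 3 10]
Step 3: demand=4,sold=4 ship[1->2]=3 ship[0->1]=2 prod=3 -> inv=[8 2 9]
Step 4: demand=4,sold=4 ship[1->2]=2 ship[0->1]=2 prod=3 -> inv=[9 2 7]
Step 5: demand=4,sold=4 ship[1->2]=2 ship[0->1]=2 prod=3 -> inv=[10 2 5]

10 2 5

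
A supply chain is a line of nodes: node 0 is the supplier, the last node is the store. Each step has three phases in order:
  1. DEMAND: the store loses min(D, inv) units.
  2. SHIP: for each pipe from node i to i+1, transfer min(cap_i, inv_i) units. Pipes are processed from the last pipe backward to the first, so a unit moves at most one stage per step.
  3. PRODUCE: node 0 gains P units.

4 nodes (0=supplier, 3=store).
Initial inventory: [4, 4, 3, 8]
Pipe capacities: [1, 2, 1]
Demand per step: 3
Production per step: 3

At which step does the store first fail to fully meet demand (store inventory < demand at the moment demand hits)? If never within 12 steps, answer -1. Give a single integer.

Step 1: demand=3,sold=3 ship[2->3]=1 ship[1->2]=2 ship[0->1]=1 prod=3 -> [6 3 4 6]
Step 2: demand=3,sold=3 ship[2->3]=1 ship[1->2]=2 ship[0->1]=1 prod=3 -> [8 2 5 4]
Step 3: demand=3,sold=3 ship[2->3]=1 ship[1->2]=2 ship[0->1]=1 prod=3 -> [10 1 6 2]
Step 4: demand=3,sold=2 ship[2->3]=1 ship[1->2]=1 ship[0->1]=1 prod=3 -> [12 1 6 1]
Step 5: demand=3,sold=1 ship[2->3]=1 ship[1->2]=1 ship[0->1]=1 prod=3 -> [14 1 6 1]
Step 6: demand=3,sold=1 ship[2->3]=1 ship[1->2]=1 ship[0->1]=1 prod=3 -> [16 1 6 1]
Step 7: demand=3,sold=1 ship[2->3]=1 ship[1->2]=1 ship[0->1]=1 prod=3 -> [18 1 6 1]
Step 8: demand=3,sold=1 ship[2->3]=1 ship[1->2]=1 ship[0->1]=1 prod=3 -> [20 1 6 1]
Step 9: demand=3,sold=1 ship[2->3]=1 ship[1->2]=1 ship[0->1]=1 prod=3 -> [22 1 6 1]
Step 10: demand=3,sold=1 ship[2->3]=1 ship[1->2]=1 ship[0->1]=1 prod=3 -> [24 1 6 1]
Step 11: demand=3,sold=1 ship[2->3]=1 ship[1->2]=1 ship[0->1]=1 prod=3 -> [26 1 6 1]
Step 12: demand=3,sold=1 ship[2->3]=1 ship[1->2]=1 ship[0->1]=1 prod=3 -> [28 1 6 1]
First stockout at step 4

4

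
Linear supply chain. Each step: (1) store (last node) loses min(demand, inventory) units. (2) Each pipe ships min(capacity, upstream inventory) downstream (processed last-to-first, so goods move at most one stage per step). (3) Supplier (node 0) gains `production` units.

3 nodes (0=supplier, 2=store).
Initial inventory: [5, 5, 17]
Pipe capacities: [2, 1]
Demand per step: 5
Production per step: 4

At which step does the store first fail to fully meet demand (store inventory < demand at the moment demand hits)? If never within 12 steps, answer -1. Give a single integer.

Step 1: demand=5,sold=5 ship[1->2]=1 ship[0->1]=2 prod=4 -> [7 6 13]
Step 2: demand=5,sold=5 ship[1->2]=1 ship[0->1]=2 prod=4 -> [9 7 9]
Step 3: demand=5,sold=5 ship[1->2]=1 ship[0->1]=2 prod=4 -> [11 8 5]
Step 4: demand=5,sold=5 ship[1->2]=1 ship[0->1]=2 prod=4 -> [13 9 1]
Step 5: demand=5,sold=1 ship[1->2]=1 ship[0->1]=2 prod=4 -> [15 10 1]
Step 6: demand=5,sold=1 ship[1->2]=1 ship[0->1]=2 prod=4 -> [17 11 1]
Step 7: demand=5,sold=1 ship[1->2]=1 ship[0->1]=2 prod=4 -> [19 12 1]
Step 8: demand=5,sold=1 ship[1->2]=1 ship[0->1]=2 prod=4 -> [21 13 1]
Step 9: demand=5,sold=1 ship[1->2]=1 ship[0->1]=2 prod=4 -> [23 14 1]
Step 10: demand=5,sold=1 ship[1->2]=1 ship[0->1]=2 prod=4 -> [25 15 1]
Step 11: demand=5,sold=1 ship[1->2]=1 ship[0->1]=2 prod=4 -> [27 16 1]
Step 12: demand=5,sold=1 ship[1->2]=1 ship[0->1]=2 prod=4 -> [29 17 1]
First stockout at step 5

5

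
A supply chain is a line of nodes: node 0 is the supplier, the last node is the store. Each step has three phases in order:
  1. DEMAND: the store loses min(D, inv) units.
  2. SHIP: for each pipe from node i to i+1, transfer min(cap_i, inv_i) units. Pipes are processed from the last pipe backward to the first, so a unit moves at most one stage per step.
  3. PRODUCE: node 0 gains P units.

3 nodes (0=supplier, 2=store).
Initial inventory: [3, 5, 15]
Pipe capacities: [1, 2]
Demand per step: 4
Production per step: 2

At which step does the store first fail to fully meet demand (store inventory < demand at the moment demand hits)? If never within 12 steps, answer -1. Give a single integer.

Step 1: demand=4,sold=4 ship[1->2]=2 ship[0->1]=1 prod=2 -> [4 4 13]
Step 2: demand=4,sold=4 ship[1->2]=2 ship[0->1]=1 prod=2 -> [5 3 11]
Step 3: demand=4,sold=4 ship[1->2]=2 ship[0->1]=1 prod=2 -> [6 2 9]
Step 4: demand=4,sold=4 ship[1->2]=2 ship[0->1]=1 prod=2 -> [7 1 7]
Step 5: demand=4,sold=4 ship[1->2]=1 ship[0->1]=1 prod=2 -> [8 1 4]
Step 6: demand=4,sold=4 ship[1->2]=1 ship[0->1]=1 prod=2 -> [9 1 1]
Step 7: demand=4,sold=1 ship[1->2]=1 ship[0->1]=1 prod=2 -> [10 1 1]
Step 8: demand=4,sold=1 ship[1->2]=1 ship[0->1]=1 prod=2 -> [11 1 1]
Step 9: demand=4,sold=1 ship[1->2]=1 ship[0->1]=1 prod=2 -> [12 1 1]
Step 10: demand=4,sold=1 ship[1->2]=1 ship[0->1]=1 prod=2 -> [13 1 1]
Step 11: demand=4,sold=1 ship[1->2]=1 ship[0->1]=1 prod=2 -> [14 1 1]
Step 12: demand=4,sold=1 ship[1->2]=1 ship[0->1]=1 prod=2 -> [15 1 1]
First stockout at step 7

7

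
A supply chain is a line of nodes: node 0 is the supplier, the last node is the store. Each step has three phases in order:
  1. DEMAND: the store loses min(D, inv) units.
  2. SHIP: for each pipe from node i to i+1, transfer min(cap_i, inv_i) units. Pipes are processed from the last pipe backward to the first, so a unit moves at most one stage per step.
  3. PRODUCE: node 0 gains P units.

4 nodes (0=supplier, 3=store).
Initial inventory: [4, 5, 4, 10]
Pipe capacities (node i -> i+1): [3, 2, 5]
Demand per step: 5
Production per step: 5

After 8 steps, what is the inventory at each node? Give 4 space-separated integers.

Step 1: demand=5,sold=5 ship[2->3]=4 ship[1->2]=2 ship[0->1]=3 prod=5 -> inv=[6 6 2 9]
Step 2: demand=5,sold=5 ship[2->3]=2 ship[1->2]=2 ship[0->1]=3 prod=5 -> inv=[8 7 2 6]
Step 3: demand=5,sold=5 ship[2->3]=2 ship[1->2]=2 ship[0->1]=3 prod=5 -> inv=[10 8 2 3]
Step 4: demand=5,sold=3 ship[2->3]=2 ship[1->2]=2 ship[0->1]=3 prod=5 -> inv=[12 9 2 2]
Step 5: demand=5,sold=2 ship[2->3]=2 ship[1->2]=2 ship[0->1]=3 prod=5 -> inv=[14 10 2 2]
Step 6: demand=5,sold=2 ship[2->3]=2 ship[1->2]=2 ship[0->1]=3 prod=5 -> inv=[16 11 2 2]
Step 7: demand=5,sold=2 ship[2->3]=2 ship[1->2]=2 ship[0->1]=3 prod=5 -> inv=[18 12 2 2]
Step 8: demand=5,sold=2 ship[2->3]=2 ship[1->2]=2 ship[0->1]=3 prod=5 -> inv=[20 13 2 2]

20 13 2 2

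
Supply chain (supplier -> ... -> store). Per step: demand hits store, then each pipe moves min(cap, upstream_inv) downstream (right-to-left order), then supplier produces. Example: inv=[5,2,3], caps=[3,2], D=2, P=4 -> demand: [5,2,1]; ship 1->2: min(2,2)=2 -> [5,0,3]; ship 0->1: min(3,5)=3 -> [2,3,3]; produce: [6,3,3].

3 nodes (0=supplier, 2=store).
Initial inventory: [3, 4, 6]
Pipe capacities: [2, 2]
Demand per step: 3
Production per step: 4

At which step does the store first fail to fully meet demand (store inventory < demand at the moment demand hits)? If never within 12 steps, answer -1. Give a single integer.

Step 1: demand=3,sold=3 ship[1->2]=2 ship[0->1]=2 prod=4 -> [5 4 5]
Step 2: demand=3,sold=3 ship[1->2]=2 ship[0->1]=2 prod=4 -> [7 4 4]
Step 3: demand=3,sold=3 ship[1->2]=2 ship[0->1]=2 prod=4 -> [9 4 3]
Step 4: demand=3,sold=3 ship[1->2]=2 ship[0->1]=2 prod=4 -> [11 4 2]
Step 5: demand=3,sold=2 ship[1->2]=2 ship[0->1]=2 prod=4 -> [13 4 2]
Step 6: demand=3,sold=2 ship[1->2]=2 ship[0->1]=2 prod=4 -> [15 4 2]
Step 7: demand=3,sold=2 ship[1->2]=2 ship[0->1]=2 prod=4 -> [17 4 2]
Step 8: demand=3,sold=2 ship[1->2]=2 ship[0->1]=2 prod=4 -> [19 4 2]
Step 9: demand=3,sold=2 ship[1->2]=2 ship[0->1]=2 prod=4 -> [21 4 2]
Step 10: demand=3,sold=2 ship[1->2]=2 ship[0->1]=2 prod=4 -> [23 4 2]
Step 11: demand=3,sold=2 ship[1->2]=2 ship[0->1]=2 prod=4 -> [25 4 2]
Step 12: demand=3,sold=2 ship[1->2]=2 ship[0->1]=2 prod=4 -> [27 4 2]
First stockout at step 5

5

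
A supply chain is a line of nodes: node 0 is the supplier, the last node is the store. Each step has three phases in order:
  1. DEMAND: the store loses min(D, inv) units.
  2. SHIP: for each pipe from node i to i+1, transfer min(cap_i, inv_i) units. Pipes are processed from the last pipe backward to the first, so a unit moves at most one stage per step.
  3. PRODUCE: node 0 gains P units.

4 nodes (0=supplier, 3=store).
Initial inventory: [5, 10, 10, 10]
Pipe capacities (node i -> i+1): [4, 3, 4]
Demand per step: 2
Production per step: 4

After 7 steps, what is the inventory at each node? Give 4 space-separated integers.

Step 1: demand=2,sold=2 ship[2->3]=4 ship[1->2]=3 ship[0->1]=4 prod=4 -> inv=[5 11 9 12]
Step 2: demand=2,sold=2 ship[2->3]=4 ship[1->2]=3 ship[0->1]=4 prod=4 -> inv=[5 12 8 14]
Step 3: demand=2,sold=2 ship[2->3]=4 ship[1->2]=3 ship[0->1]=4 prod=4 -> inv=[5 13 7 16]
Step 4: demand=2,sold=2 ship[2->3]=4 ship[1->2]=3 ship[0->1]=4 prod=4 -> inv=[5 14 6 18]
Step 5: demand=2,sold=2 ship[2->3]=4 ship[1->2]=3 ship[0->1]=4 prod=4 -> inv=[5 15 5 20]
Step 6: demand=2,sold=2 ship[2->3]=4 ship[1->2]=3 ship[0->1]=4 prod=4 -> inv=[5 16 4 22]
Step 7: demand=2,sold=2 ship[2->3]=4 ship[1->2]=3 ship[0->1]=4 prod=4 -> inv=[5 17 3 24]

5 17 3 24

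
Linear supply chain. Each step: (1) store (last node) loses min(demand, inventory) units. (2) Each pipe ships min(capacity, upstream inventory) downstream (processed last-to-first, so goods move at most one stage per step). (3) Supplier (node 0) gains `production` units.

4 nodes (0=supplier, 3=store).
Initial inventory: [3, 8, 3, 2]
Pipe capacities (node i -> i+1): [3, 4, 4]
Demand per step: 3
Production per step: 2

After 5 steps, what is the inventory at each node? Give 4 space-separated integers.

Step 1: demand=3,sold=2 ship[2->3]=3 ship[1->2]=4 ship[0->1]=3 prod=2 -> inv=[2 7 4 3]
Step 2: demand=3,sold=3 ship[2->3]=4 ship[1->2]=4 ship[0->1]=2 prod=2 -> inv=[2 5 4 4]
Step 3: demand=3,sold=3 ship[2->3]=4 ship[1->2]=4 ship[0->1]=2 prod=2 -> inv=[2 3 4 5]
Step 4: demand=3,sold=3 ship[2->3]=4 ship[1->2]=3 ship[0->1]=2 prod=2 -> inv=[2 2 3 6]
Step 5: demand=3,sold=3 ship[2->3]=3 ship[1->2]=2 ship[0->1]=2 prod=2 -> inv=[2 2 2 6]

2 2 2 6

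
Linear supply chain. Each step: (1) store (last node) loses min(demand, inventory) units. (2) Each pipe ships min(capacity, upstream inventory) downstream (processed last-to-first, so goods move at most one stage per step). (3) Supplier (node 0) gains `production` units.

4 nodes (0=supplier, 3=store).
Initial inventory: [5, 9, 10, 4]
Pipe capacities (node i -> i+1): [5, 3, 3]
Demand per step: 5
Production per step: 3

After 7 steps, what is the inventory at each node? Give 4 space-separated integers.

Step 1: demand=5,sold=4 ship[2->3]=3 ship[1->2]=3 ship[0->1]=5 prod=3 -> inv=[3 11 10 3]
Step 2: demand=5,sold=3 ship[2->3]=3 ship[1->2]=3 ship[0->1]=3 prod=3 -> inv=[3 11 10 3]
Step 3: demand=5,sold=3 ship[2->3]=3 ship[1->2]=3 ship[0->1]=3 prod=3 -> inv=[3 11 10 3]
Step 4: demand=5,sold=3 ship[2->3]=3 ship[1->2]=3 ship[0->1]=3 prod=3 -> inv=[3 11 10 3]
Step 5: demand=5,sold=3 ship[2->3]=3 ship[1->2]=3 ship[0->1]=3 prod=3 -> inv=[3 11 10 3]
Step 6: demand=5,sold=3 ship[2->3]=3 ship[1->2]=3 ship[0->1]=3 prod=3 -> inv=[3 11 10 3]
Step 7: demand=5,sold=3 ship[2->3]=3 ship[1->2]=3 ship[0->1]=3 prod=3 -> inv=[3 11 10 3]

3 11 10 3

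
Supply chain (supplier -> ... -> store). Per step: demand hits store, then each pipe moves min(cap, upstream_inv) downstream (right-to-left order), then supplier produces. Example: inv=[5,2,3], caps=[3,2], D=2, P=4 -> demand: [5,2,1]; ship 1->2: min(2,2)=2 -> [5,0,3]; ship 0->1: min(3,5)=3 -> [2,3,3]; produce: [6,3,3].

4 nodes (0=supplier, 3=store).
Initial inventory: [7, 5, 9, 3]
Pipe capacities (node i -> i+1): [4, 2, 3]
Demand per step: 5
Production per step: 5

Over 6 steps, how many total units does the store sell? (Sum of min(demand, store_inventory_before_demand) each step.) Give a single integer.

Answer: 18

Derivation:
Step 1: sold=3 (running total=3) -> [8 7 8 3]
Step 2: sold=3 (running total=6) -> [9 9 7 3]
Step 3: sold=3 (running total=9) -> [10 11 6 3]
Step 4: sold=3 (running total=12) -> [11 13 5 3]
Step 5: sold=3 (running total=15) -> [12 15 4 3]
Step 6: sold=3 (running total=18) -> [13 17 3 3]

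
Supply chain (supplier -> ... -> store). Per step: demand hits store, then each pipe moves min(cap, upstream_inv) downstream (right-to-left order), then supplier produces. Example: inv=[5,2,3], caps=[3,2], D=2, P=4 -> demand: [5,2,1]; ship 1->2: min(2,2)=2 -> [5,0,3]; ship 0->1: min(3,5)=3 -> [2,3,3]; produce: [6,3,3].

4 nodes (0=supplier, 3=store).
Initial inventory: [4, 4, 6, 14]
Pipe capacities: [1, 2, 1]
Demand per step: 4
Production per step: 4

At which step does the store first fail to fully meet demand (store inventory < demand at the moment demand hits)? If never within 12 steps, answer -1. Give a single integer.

Step 1: demand=4,sold=4 ship[2->3]=1 ship[1->2]=2 ship[0->1]=1 prod=4 -> [7 3 7 11]
Step 2: demand=4,sold=4 ship[2->3]=1 ship[1->2]=2 ship[0->1]=1 prod=4 -> [10 2 8 8]
Step 3: demand=4,sold=4 ship[2->3]=1 ship[1->2]=2 ship[0->1]=1 prod=4 -> [13 1 9 5]
Step 4: demand=4,sold=4 ship[2->3]=1 ship[1->2]=1 ship[0->1]=1 prod=4 -> [16 1 9 2]
Step 5: demand=4,sold=2 ship[2->3]=1 ship[1->2]=1 ship[0->1]=1 prod=4 -> [19 1 9 1]
Step 6: demand=4,sold=1 ship[2->3]=1 ship[1->2]=1 ship[0->1]=1 prod=4 -> [22 1 9 1]
Step 7: demand=4,sold=1 ship[2->3]=1 ship[1->2]=1 ship[0->1]=1 prod=4 -> [25 1 9 1]
Step 8: demand=4,sold=1 ship[2->3]=1 ship[1->2]=1 ship[0->1]=1 prod=4 -> [28 1 9 1]
Step 9: demand=4,sold=1 ship[2->3]=1 ship[1->2]=1 ship[0->1]=1 prod=4 -> [31 1 9 1]
Step 10: demand=4,sold=1 ship[2->3]=1 ship[1->2]=1 ship[0->1]=1 prod=4 -> [34 1 9 1]
Step 11: demand=4,sold=1 ship[2->3]=1 ship[1->2]=1 ship[0->1]=1 prod=4 -> [37 1 9 1]
Step 12: demand=4,sold=1 ship[2->3]=1 ship[1->2]=1 ship[0->1]=1 prod=4 -> [40 1 9 1]
First stockout at step 5

5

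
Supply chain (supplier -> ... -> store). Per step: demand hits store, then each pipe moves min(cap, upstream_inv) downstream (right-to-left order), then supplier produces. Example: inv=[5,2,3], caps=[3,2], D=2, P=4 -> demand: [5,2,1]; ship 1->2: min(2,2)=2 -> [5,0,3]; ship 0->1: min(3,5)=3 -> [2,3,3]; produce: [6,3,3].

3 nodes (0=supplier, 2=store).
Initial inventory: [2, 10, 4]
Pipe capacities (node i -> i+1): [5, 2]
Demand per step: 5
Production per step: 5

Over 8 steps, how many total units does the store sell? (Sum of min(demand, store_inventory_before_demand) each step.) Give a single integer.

Step 1: sold=4 (running total=4) -> [5 10 2]
Step 2: sold=2 (running total=6) -> [5 13 2]
Step 3: sold=2 (running total=8) -> [5 16 2]
Step 4: sold=2 (running total=10) -> [5 19 2]
Step 5: sold=2 (running total=12) -> [5 22 2]
Step 6: sold=2 (running total=14) -> [5 25 2]
Step 7: sold=2 (running total=16) -> [5 28 2]
Step 8: sold=2 (running total=18) -> [5 31 2]

Answer: 18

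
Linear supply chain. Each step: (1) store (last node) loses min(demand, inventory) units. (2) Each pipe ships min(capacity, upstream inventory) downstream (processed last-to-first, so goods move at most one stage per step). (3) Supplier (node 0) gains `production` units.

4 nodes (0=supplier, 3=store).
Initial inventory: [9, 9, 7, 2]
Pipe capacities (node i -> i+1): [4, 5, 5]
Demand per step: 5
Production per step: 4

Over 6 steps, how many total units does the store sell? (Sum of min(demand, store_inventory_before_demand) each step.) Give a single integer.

Step 1: sold=2 (running total=2) -> [9 8 7 5]
Step 2: sold=5 (running total=7) -> [9 7 7 5]
Step 3: sold=5 (running total=12) -> [9 6 7 5]
Step 4: sold=5 (running total=17) -> [9 5 7 5]
Step 5: sold=5 (running total=22) -> [9 4 7 5]
Step 6: sold=5 (running total=27) -> [9 4 6 5]

Answer: 27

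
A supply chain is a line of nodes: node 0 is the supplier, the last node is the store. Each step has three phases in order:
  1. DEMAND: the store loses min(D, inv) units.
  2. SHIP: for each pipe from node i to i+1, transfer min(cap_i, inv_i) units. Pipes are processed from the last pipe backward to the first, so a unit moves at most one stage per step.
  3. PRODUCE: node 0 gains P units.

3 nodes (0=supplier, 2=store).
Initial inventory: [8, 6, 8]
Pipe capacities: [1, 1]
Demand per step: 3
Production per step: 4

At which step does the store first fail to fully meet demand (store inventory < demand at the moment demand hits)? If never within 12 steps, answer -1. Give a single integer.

Step 1: demand=3,sold=3 ship[1->2]=1 ship[0->1]=1 prod=4 -> [11 6 6]
Step 2: demand=3,sold=3 ship[1->2]=1 ship[0->1]=1 prod=4 -> [14 6 4]
Step 3: demand=3,sold=3 ship[1->2]=1 ship[0->1]=1 prod=4 -> [17 6 2]
Step 4: demand=3,sold=2 ship[1->2]=1 ship[0->1]=1 prod=4 -> [20 6 1]
Step 5: demand=3,sold=1 ship[1->2]=1 ship[0->1]=1 prod=4 -> [23 6 1]
Step 6: demand=3,sold=1 ship[1->2]=1 ship[0->1]=1 prod=4 -> [26 6 1]
Step 7: demand=3,sold=1 ship[1->2]=1 ship[0->1]=1 prod=4 -> [29 6 1]
Step 8: demand=3,sold=1 ship[1->2]=1 ship[0->1]=1 prod=4 -> [32 6 1]
Step 9: demand=3,sold=1 ship[1->2]=1 ship[0->1]=1 prod=4 -> [35 6 1]
Step 10: demand=3,sold=1 ship[1->2]=1 ship[0->1]=1 prod=4 -> [38 6 1]
Step 11: demand=3,sold=1 ship[1->2]=1 ship[0->1]=1 prod=4 -> [41 6 1]
Step 12: demand=3,sold=1 ship[1->2]=1 ship[0->1]=1 prod=4 -> [44 6 1]
First stockout at step 4

4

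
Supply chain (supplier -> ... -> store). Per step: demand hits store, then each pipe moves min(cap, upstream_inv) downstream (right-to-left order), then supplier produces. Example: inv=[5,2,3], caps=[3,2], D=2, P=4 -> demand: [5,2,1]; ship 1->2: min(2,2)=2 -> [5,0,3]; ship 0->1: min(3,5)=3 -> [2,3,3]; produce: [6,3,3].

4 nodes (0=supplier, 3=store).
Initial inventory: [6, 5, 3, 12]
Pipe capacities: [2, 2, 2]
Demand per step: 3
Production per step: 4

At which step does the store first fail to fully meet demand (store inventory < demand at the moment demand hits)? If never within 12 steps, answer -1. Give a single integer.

Step 1: demand=3,sold=3 ship[2->3]=2 ship[1->2]=2 ship[0->1]=2 prod=4 -> [8 5 3 11]
Step 2: demand=3,sold=3 ship[2->3]=2 ship[1->2]=2 ship[0->1]=2 prod=4 -> [10 5 3 10]
Step 3: demand=3,sold=3 ship[2->3]=2 ship[1->2]=2 ship[0->1]=2 prod=4 -> [12 5 3 9]
Step 4: demand=3,sold=3 ship[2->3]=2 ship[1->2]=2 ship[0->1]=2 prod=4 -> [14 5 3 8]
Step 5: demand=3,sold=3 ship[2->3]=2 ship[1->2]=2 ship[0->1]=2 prod=4 -> [16 5 3 7]
Step 6: demand=3,sold=3 ship[2->3]=2 ship[1->2]=2 ship[0->1]=2 prod=4 -> [18 5 3 6]
Step 7: demand=3,sold=3 ship[2->3]=2 ship[1->2]=2 ship[0->1]=2 prod=4 -> [20 5 3 5]
Step 8: demand=3,sold=3 ship[2->3]=2 ship[1->2]=2 ship[0->1]=2 prod=4 -> [22 5 3 4]
Step 9: demand=3,sold=3 ship[2->3]=2 ship[1->2]=2 ship[0->1]=2 prod=4 -> [24 5 3 3]
Step 10: demand=3,sold=3 ship[2->3]=2 ship[1->2]=2 ship[0->1]=2 prod=4 -> [26 5 3 2]
Step 11: demand=3,sold=2 ship[2->3]=2 ship[1->2]=2 ship[0->1]=2 prod=4 -> [28 5 3 2]
Step 12: demand=3,sold=2 ship[2->3]=2 ship[1->2]=2 ship[0->1]=2 prod=4 -> [30 5 3 2]
First stockout at step 11

11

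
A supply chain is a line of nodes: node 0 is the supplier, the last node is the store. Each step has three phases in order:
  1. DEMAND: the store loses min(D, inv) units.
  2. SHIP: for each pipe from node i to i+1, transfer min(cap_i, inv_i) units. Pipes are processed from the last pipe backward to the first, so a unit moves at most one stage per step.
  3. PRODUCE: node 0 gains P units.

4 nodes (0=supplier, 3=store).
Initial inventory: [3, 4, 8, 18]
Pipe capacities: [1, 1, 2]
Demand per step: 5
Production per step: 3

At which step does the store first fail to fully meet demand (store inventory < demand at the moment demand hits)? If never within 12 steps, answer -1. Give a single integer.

Step 1: demand=5,sold=5 ship[2->3]=2 ship[1->2]=1 ship[0->1]=1 prod=3 -> [5 4 7 15]
Step 2: demand=5,sold=5 ship[2->3]=2 ship[1->2]=1 ship[0->1]=1 prod=3 -> [7 4 6 12]
Step 3: demand=5,sold=5 ship[2->3]=2 ship[1->2]=1 ship[0->1]=1 prod=3 -> [9 4 5 9]
Step 4: demand=5,sold=5 ship[2->3]=2 ship[1->2]=1 ship[0->1]=1 prod=3 -> [11 4 4 6]
Step 5: demand=5,sold=5 ship[2->3]=2 ship[1->2]=1 ship[0->1]=1 prod=3 -> [13 4 3 3]
Step 6: demand=5,sold=3 ship[2->3]=2 ship[1->2]=1 ship[0->1]=1 prod=3 -> [15 4 2 2]
Step 7: demand=5,sold=2 ship[2->3]=2 ship[1->2]=1 ship[0->1]=1 prod=3 -> [17 4 1 2]
Step 8: demand=5,sold=2 ship[2->3]=1 ship[1->2]=1 ship[0->1]=1 prod=3 -> [19 4 1 1]
Step 9: demand=5,sold=1 ship[2->3]=1 ship[1->2]=1 ship[0->1]=1 prod=3 -> [21 4 1 1]
Step 10: demand=5,sold=1 ship[2->3]=1 ship[1->2]=1 ship[0->1]=1 prod=3 -> [23 4 1 1]
Step 11: demand=5,sold=1 ship[2->3]=1 ship[1->2]=1 ship[0->1]=1 prod=3 -> [25 4 1 1]
Step 12: demand=5,sold=1 ship[2->3]=1 ship[1->2]=1 ship[0->1]=1 prod=3 -> [27 4 1 1]
First stockout at step 6

6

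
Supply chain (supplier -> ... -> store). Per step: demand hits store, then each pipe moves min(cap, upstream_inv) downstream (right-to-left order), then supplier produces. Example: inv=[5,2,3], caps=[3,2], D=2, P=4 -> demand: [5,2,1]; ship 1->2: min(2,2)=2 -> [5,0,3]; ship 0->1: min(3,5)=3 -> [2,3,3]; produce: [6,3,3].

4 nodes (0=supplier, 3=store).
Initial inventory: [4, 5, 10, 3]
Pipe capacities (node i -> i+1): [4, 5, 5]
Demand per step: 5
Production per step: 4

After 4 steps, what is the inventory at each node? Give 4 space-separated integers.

Step 1: demand=5,sold=3 ship[2->3]=5 ship[1->2]=5 ship[0->1]=4 prod=4 -> inv=[4 4 10 5]
Step 2: demand=5,sold=5 ship[2->3]=5 ship[1->2]=4 ship[0->1]=4 prod=4 -> inv=[4 4 9 5]
Step 3: demand=5,sold=5 ship[2->3]=5 ship[1->2]=4 ship[0->1]=4 prod=4 -> inv=[4 4 8 5]
Step 4: demand=5,sold=5 ship[2->3]=5 ship[1->2]=4 ship[0->1]=4 prod=4 -> inv=[4 4 7 5]

4 4 7 5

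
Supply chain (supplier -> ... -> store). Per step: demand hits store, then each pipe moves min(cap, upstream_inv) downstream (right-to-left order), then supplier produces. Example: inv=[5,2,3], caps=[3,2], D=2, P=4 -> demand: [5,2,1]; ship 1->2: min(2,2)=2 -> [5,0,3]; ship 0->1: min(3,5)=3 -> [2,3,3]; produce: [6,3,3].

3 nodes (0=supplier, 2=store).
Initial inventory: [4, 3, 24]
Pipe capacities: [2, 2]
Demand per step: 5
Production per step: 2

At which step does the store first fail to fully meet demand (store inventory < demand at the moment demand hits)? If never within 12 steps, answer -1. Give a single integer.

Step 1: demand=5,sold=5 ship[1->2]=2 ship[0->1]=2 prod=2 -> [4 3 21]
Step 2: demand=5,sold=5 ship[1->2]=2 ship[0->1]=2 prod=2 -> [4 3 18]
Step 3: demand=5,sold=5 ship[1->2]=2 ship[0->1]=2 prod=2 -> [4 3 15]
Step 4: demand=5,sold=5 ship[1->2]=2 ship[0->1]=2 prod=2 -> [4 3 12]
Step 5: demand=5,sold=5 ship[1->2]=2 ship[0->1]=2 prod=2 -> [4 3 9]
Step 6: demand=5,sold=5 ship[1->2]=2 ship[0->1]=2 prod=2 -> [4 3 6]
Step 7: demand=5,sold=5 ship[1->2]=2 ship[0->1]=2 prod=2 -> [4 3 3]
Step 8: demand=5,sold=3 ship[1->2]=2 ship[0->1]=2 prod=2 -> [4 3 2]
Step 9: demand=5,sold=2 ship[1->2]=2 ship[0->1]=2 prod=2 -> [4 3 2]
Step 10: demand=5,sold=2 ship[1->2]=2 ship[0->1]=2 prod=2 -> [4 3 2]
Step 11: demand=5,sold=2 ship[1->2]=2 ship[0->1]=2 prod=2 -> [4 3 2]
Step 12: demand=5,sold=2 ship[1->2]=2 ship[0->1]=2 prod=2 -> [4 3 2]
First stockout at step 8

8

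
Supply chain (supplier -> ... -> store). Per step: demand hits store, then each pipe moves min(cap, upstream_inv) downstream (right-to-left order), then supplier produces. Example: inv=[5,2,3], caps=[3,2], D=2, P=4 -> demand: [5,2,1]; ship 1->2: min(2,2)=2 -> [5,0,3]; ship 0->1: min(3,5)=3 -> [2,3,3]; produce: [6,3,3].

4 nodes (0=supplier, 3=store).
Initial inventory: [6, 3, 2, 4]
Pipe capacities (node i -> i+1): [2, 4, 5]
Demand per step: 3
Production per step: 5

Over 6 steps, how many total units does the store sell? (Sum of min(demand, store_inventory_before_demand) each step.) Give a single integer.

Answer: 15

Derivation:
Step 1: sold=3 (running total=3) -> [9 2 3 3]
Step 2: sold=3 (running total=6) -> [12 2 2 3]
Step 3: sold=3 (running total=9) -> [15 2 2 2]
Step 4: sold=2 (running total=11) -> [18 2 2 2]
Step 5: sold=2 (running total=13) -> [21 2 2 2]
Step 6: sold=2 (running total=15) -> [24 2 2 2]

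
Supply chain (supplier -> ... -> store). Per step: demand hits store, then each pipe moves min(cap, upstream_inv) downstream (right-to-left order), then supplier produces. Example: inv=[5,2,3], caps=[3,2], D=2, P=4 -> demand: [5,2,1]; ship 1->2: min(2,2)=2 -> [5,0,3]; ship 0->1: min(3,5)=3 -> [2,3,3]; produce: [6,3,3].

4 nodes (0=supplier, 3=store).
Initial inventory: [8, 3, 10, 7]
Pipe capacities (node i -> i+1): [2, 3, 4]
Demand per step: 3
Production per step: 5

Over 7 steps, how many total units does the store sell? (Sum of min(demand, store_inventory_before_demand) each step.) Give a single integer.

Answer: 21

Derivation:
Step 1: sold=3 (running total=3) -> [11 2 9 8]
Step 2: sold=3 (running total=6) -> [14 2 7 9]
Step 3: sold=3 (running total=9) -> [17 2 5 10]
Step 4: sold=3 (running total=12) -> [20 2 3 11]
Step 5: sold=3 (running total=15) -> [23 2 2 11]
Step 6: sold=3 (running total=18) -> [26 2 2 10]
Step 7: sold=3 (running total=21) -> [29 2 2 9]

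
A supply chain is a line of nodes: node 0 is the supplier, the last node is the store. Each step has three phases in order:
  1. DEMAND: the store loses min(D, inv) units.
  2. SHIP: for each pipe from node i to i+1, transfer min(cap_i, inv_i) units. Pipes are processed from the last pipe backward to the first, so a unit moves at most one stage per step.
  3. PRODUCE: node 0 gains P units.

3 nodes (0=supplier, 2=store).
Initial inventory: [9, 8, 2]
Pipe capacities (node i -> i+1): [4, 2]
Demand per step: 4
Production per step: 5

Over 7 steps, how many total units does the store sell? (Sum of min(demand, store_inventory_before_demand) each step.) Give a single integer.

Step 1: sold=2 (running total=2) -> [10 10 2]
Step 2: sold=2 (running total=4) -> [11 12 2]
Step 3: sold=2 (running total=6) -> [12 14 2]
Step 4: sold=2 (running total=8) -> [13 16 2]
Step 5: sold=2 (running total=10) -> [14 18 2]
Step 6: sold=2 (running total=12) -> [15 20 2]
Step 7: sold=2 (running total=14) -> [16 22 2]

Answer: 14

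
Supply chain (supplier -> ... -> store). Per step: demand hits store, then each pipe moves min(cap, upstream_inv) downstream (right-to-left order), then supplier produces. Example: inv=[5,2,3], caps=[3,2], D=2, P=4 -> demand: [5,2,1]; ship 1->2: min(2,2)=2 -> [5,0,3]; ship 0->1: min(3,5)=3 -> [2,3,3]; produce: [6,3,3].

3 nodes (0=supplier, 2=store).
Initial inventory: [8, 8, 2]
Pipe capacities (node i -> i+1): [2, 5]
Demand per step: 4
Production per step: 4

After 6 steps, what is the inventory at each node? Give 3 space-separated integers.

Step 1: demand=4,sold=2 ship[1->2]=5 ship[0->1]=2 prod=4 -> inv=[10 5 5]
Step 2: demand=4,sold=4 ship[1->2]=5 ship[0->1]=2 prod=4 -> inv=[12 2 6]
Step 3: demand=4,sold=4 ship[1->2]=2 ship[0->1]=2 prod=4 -> inv=[14 2 4]
Step 4: demand=4,sold=4 ship[1->2]=2 ship[0->1]=2 prod=4 -> inv=[16 2 2]
Step 5: demand=4,sold=2 ship[1->2]=2 ship[0->1]=2 prod=4 -> inv=[18 2 2]
Step 6: demand=4,sold=2 ship[1->2]=2 ship[0->1]=2 prod=4 -> inv=[20 2 2]

20 2 2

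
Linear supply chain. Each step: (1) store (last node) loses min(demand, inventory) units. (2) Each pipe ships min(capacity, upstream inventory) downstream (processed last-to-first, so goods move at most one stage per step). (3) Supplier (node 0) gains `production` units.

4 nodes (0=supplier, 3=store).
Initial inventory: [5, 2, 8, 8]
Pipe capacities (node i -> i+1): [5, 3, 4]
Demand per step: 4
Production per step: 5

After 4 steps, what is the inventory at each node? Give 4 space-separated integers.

Step 1: demand=4,sold=4 ship[2->3]=4 ship[1->2]=2 ship[0->1]=5 prod=5 -> inv=[5 5 6 8]
Step 2: demand=4,sold=4 ship[2->3]=4 ship[1->2]=3 ship[0->1]=5 prod=5 -> inv=[5 7 5 8]
Step 3: demand=4,sold=4 ship[2->3]=4 ship[1->2]=3 ship[0->1]=5 prod=5 -> inv=[5 9 4 8]
Step 4: demand=4,sold=4 ship[2->3]=4 ship[1->2]=3 ship[0->1]=5 prod=5 -> inv=[5 11 3 8]

5 11 3 8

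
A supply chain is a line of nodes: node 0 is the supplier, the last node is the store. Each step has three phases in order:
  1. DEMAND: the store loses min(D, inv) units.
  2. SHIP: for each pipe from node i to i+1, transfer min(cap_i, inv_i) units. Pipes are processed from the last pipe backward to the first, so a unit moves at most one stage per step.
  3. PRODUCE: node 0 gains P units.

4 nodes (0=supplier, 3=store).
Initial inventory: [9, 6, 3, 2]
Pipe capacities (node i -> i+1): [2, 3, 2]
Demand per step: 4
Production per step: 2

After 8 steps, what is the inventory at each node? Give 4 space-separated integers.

Step 1: demand=4,sold=2 ship[2->3]=2 ship[1->2]=3 ship[0->1]=2 prod=2 -> inv=[9 5 4 2]
Step 2: demand=4,sold=2 ship[2->3]=2 ship[1->2]=3 ship[0->1]=2 prod=2 -> inv=[9 4 5 2]
Step 3: demand=4,sold=2 ship[2->3]=2 ship[1->2]=3 ship[0->1]=2 prod=2 -> inv=[9 3 6 2]
Step 4: demand=4,sold=2 ship[2->3]=2 ship[1->2]=3 ship[0->1]=2 prod=2 -> inv=[9 2 7 2]
Step 5: demand=4,sold=2 ship[2->3]=2 ship[1->2]=2 ship[0->1]=2 prod=2 -> inv=[9 2 7 2]
Step 6: demand=4,sold=2 ship[2->3]=2 ship[1->2]=2 ship[0->1]=2 prod=2 -> inv=[9 2 7 2]
Step 7: demand=4,sold=2 ship[2->3]=2 ship[1->2]=2 ship[0->1]=2 prod=2 -> inv=[9 2 7 2]
Step 8: demand=4,sold=2 ship[2->3]=2 ship[1->2]=2 ship[0->1]=2 prod=2 -> inv=[9 2 7 2]

9 2 7 2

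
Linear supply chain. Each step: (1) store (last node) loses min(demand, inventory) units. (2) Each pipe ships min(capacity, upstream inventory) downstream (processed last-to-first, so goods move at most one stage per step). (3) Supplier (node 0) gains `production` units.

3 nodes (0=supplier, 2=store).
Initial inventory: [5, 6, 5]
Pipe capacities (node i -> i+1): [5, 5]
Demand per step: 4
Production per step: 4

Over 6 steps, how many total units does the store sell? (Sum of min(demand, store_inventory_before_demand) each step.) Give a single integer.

Step 1: sold=4 (running total=4) -> [4 6 6]
Step 2: sold=4 (running total=8) -> [4 5 7]
Step 3: sold=4 (running total=12) -> [4 4 8]
Step 4: sold=4 (running total=16) -> [4 4 8]
Step 5: sold=4 (running total=20) -> [4 4 8]
Step 6: sold=4 (running total=24) -> [4 4 8]

Answer: 24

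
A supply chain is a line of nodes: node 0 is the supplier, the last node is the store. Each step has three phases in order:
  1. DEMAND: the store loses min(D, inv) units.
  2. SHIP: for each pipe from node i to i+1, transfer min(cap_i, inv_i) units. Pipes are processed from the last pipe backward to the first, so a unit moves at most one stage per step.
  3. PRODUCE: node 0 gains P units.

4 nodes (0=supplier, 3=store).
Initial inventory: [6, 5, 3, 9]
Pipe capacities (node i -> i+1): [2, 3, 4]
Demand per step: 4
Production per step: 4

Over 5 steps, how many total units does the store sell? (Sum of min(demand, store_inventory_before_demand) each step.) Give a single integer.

Answer: 20

Derivation:
Step 1: sold=4 (running total=4) -> [8 4 3 8]
Step 2: sold=4 (running total=8) -> [10 3 3 7]
Step 3: sold=4 (running total=12) -> [12 2 3 6]
Step 4: sold=4 (running total=16) -> [14 2 2 5]
Step 5: sold=4 (running total=20) -> [16 2 2 3]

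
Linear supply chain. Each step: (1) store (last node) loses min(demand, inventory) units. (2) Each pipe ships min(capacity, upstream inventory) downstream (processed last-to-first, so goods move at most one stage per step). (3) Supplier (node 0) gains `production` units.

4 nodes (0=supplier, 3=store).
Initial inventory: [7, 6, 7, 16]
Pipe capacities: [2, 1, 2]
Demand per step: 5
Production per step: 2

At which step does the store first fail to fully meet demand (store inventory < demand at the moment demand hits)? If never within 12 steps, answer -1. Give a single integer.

Step 1: demand=5,sold=5 ship[2->3]=2 ship[1->2]=1 ship[0->1]=2 prod=2 -> [7 7 6 13]
Step 2: demand=5,sold=5 ship[2->3]=2 ship[1->2]=1 ship[0->1]=2 prod=2 -> [7 8 5 10]
Step 3: demand=5,sold=5 ship[2->3]=2 ship[1->2]=1 ship[0->1]=2 prod=2 -> [7 9 4 7]
Step 4: demand=5,sold=5 ship[2->3]=2 ship[1->2]=1 ship[0->1]=2 prod=2 -> [7 10 3 4]
Step 5: demand=5,sold=4 ship[2->3]=2 ship[1->2]=1 ship[0->1]=2 prod=2 -> [7 11 2 2]
Step 6: demand=5,sold=2 ship[2->3]=2 ship[1->2]=1 ship[0->1]=2 prod=2 -> [7 12 1 2]
Step 7: demand=5,sold=2 ship[2->3]=1 ship[1->2]=1 ship[0->1]=2 prod=2 -> [7 13 1 1]
Step 8: demand=5,sold=1 ship[2->3]=1 ship[1->2]=1 ship[0->1]=2 prod=2 -> [7 14 1 1]
Step 9: demand=5,sold=1 ship[2->3]=1 ship[1->2]=1 ship[0->1]=2 prod=2 -> [7 15 1 1]
Step 10: demand=5,sold=1 ship[2->3]=1 ship[1->2]=1 ship[0->1]=2 prod=2 -> [7 16 1 1]
Step 11: demand=5,sold=1 ship[2->3]=1 ship[1->2]=1 ship[0->1]=2 prod=2 -> [7 17 1 1]
Step 12: demand=5,sold=1 ship[2->3]=1 ship[1->2]=1 ship[0->1]=2 prod=2 -> [7 18 1 1]
First stockout at step 5

5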